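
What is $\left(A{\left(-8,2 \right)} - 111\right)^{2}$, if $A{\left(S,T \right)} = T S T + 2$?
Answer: $19881$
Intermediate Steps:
$A{\left(S,T \right)} = 2 + S T^{2}$ ($A{\left(S,T \right)} = S T T + 2 = S T^{2} + 2 = 2 + S T^{2}$)
$\left(A{\left(-8,2 \right)} - 111\right)^{2} = \left(\left(2 - 8 \cdot 2^{2}\right) - 111\right)^{2} = \left(\left(2 - 32\right) - 111\right)^{2} = \left(-30 - 111\right)^{2} = \left(-141\right)^{2} = 19881$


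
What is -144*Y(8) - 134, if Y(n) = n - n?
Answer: -134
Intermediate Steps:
Y(n) = 0
-144*Y(8) - 134 = -144*0 - 134 = 0 - 134 = -134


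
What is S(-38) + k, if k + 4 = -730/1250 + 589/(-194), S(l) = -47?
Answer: -1324537/24250 ≈ -54.620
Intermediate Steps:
k = -184787/24250 (k = -4 + (-730/1250 + 589/(-194)) = -4 + (-730*1/1250 + 589*(-1/194)) = -4 + (-73/125 - 589/194) = -4 - 87787/24250 = -184787/24250 ≈ -7.6201)
S(-38) + k = -47 - 184787/24250 = -1324537/24250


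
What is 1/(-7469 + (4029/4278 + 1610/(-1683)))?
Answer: -2399958/17925321893 ≈ -0.00013389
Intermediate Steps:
1/(-7469 + (4029/4278 + 1610/(-1683))) = 1/(-7469 + (4029*(1/4278) + 1610*(-1/1683))) = 1/(-7469 + (1343/1426 - 1610/1683)) = 1/(-7469 - 35591/2399958) = 1/(-17925321893/2399958) = -2399958/17925321893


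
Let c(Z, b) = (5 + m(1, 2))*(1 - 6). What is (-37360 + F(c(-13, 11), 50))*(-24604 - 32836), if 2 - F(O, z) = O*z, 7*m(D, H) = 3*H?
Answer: 14432144640/7 ≈ 2.0617e+9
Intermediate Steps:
m(D, H) = 3*H/7 (m(D, H) = (3*H)/7 = 3*H/7)
c(Z, b) = -205/7 (c(Z, b) = (5 + (3/7)*2)*(1 - 6) = (5 + 6/7)*(-5) = (41/7)*(-5) = -205/7)
F(O, z) = 2 - O*z
(-37360 + F(c(-13, 11), 50))*(-24604 - 32836) = (-37360 + (2 - 1*(-205/7)*50))*(-24604 - 32836) = (-37360 + (2 + 10250/7))*(-57440) = (-37360 + 10264/7)*(-57440) = -251256/7*(-57440) = 14432144640/7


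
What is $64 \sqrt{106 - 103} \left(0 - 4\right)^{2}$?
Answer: $1024 \sqrt{3} \approx 1773.6$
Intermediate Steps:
$64 \sqrt{106 - 103} \left(0 - 4\right)^{2} = 64 \sqrt{3} \left(-4\right)^{2} = 64 \sqrt{3} \cdot 16 = 1024 \sqrt{3}$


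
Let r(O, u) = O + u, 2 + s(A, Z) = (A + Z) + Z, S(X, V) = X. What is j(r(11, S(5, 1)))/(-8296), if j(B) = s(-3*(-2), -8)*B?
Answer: 24/1037 ≈ 0.023144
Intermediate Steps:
s(A, Z) = -2 + A + 2*Z (s(A, Z) = -2 + ((A + Z) + Z) = -2 + (A + 2*Z) = -2 + A + 2*Z)
j(B) = -12*B (j(B) = (-2 - 3*(-2) + 2*(-8))*B = (-2 + 6 - 16)*B = -12*B)
j(r(11, S(5, 1)))/(-8296) = -12*(11 + 5)/(-8296) = -12*16*(-1/8296) = -192*(-1/8296) = 24/1037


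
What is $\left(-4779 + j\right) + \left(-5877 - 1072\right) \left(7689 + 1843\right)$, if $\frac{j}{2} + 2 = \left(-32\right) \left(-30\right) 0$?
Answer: $-66242651$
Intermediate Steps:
$j = -4$ ($j = -4 + 2 \left(-32\right) \left(-30\right) 0 = -4 + 2 \cdot 960 \cdot 0 = -4 + 2 \cdot 0 = -4 + 0 = -4$)
$\left(-4779 + j\right) + \left(-5877 - 1072\right) \left(7689 + 1843\right) = \left(-4779 - 4\right) + \left(-5877 - 1072\right) \left(7689 + 1843\right) = -4783 - 66237868 = -66242651$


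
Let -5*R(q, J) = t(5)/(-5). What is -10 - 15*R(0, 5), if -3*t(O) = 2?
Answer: -48/5 ≈ -9.6000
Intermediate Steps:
t(O) = -⅔ (t(O) = -⅓*2 = -⅔)
R(q, J) = -2/75 (R(q, J) = -(-2)/(15*(-5)) = -(-2)*(-1)/(15*5) = -⅕*2/15 = -2/75)
-10 - 15*R(0, 5) = -10 - 15*(-2/75) = -10 + ⅖ = -48/5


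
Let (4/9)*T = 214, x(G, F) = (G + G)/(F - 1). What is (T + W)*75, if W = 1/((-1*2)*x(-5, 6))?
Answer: 144525/4 ≈ 36131.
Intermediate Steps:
x(G, F) = 2*G/(-1 + F) (x(G, F) = (2*G)/(-1 + F) = 2*G/(-1 + F))
T = 963/2 (T = (9/4)*214 = 963/2 ≈ 481.50)
W = ¼ (W = 1/((-1*2)*(2*(-5)/(-1 + 6))) = 1/(-4*(-5)/5) = 1/(-2*(-2)) = 1/4 = ¼ ≈ 0.25000)
(T + W)*75 = (963/2 + ¼)*75 = (1927/4)*75 = 144525/4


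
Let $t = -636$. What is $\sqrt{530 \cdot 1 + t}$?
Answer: $i \sqrt{106} \approx 10.296 i$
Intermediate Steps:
$\sqrt{530 \cdot 1 + t} = \sqrt{530 \cdot 1 - 636} = \sqrt{530 - 636} = \sqrt{-106} = i \sqrt{106}$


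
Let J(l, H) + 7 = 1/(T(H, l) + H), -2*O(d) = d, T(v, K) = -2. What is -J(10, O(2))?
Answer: 22/3 ≈ 7.3333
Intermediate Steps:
O(d) = -d/2
J(l, H) = -7 + 1/(-2 + H)
-J(10, O(2)) = -(15 - (-7)*2/2)/(-2 - ½*2) = -(15 - 7*(-1))/(-2 - 1) = -(15 + 7)/(-3) = -(-1)*22/3 = -1*(-22/3) = 22/3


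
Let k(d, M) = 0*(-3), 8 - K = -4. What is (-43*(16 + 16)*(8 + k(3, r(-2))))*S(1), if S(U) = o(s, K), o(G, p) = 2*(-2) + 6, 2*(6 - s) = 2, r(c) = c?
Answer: -22016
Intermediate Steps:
K = 12 (K = 8 - 1*(-4) = 8 + 4 = 12)
s = 5 (s = 6 - ½*2 = 6 - 1 = 5)
o(G, p) = 2 (o(G, p) = -4 + 6 = 2)
k(d, M) = 0
S(U) = 2
(-43*(16 + 16)*(8 + k(3, r(-2))))*S(1) = -43*(16 + 16)*(8 + 0)*2 = -1376*8*2 = -43*256*2 = -11008*2 = -22016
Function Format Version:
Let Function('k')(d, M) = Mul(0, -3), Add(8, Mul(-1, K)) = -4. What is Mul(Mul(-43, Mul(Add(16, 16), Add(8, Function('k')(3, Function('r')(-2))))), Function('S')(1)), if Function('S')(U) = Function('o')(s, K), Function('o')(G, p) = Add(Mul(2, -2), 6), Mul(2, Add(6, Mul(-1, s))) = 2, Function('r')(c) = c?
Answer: -22016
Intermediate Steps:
K = 12 (K = Add(8, Mul(-1, -4)) = Add(8, 4) = 12)
s = 5 (s = Add(6, Mul(Rational(-1, 2), 2)) = Add(6, -1) = 5)
Function('o')(G, p) = 2 (Function('o')(G, p) = Add(-4, 6) = 2)
Function('k')(d, M) = 0
Function('S')(U) = 2
Mul(Mul(-43, Mul(Add(16, 16), Add(8, Function('k')(3, Function('r')(-2))))), Function('S')(1)) = Mul(Mul(-43, Mul(Add(16, 16), Add(8, 0))), 2) = Mul(Mul(-43, Mul(32, 8)), 2) = Mul(Mul(-43, 256), 2) = Mul(-11008, 2) = -22016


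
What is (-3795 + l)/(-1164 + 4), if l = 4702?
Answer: -907/1160 ≈ -0.78190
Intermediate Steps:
(-3795 + l)/(-1164 + 4) = (-3795 + 4702)/(-1164 + 4) = 907/(-1160) = 907*(-1/1160) = -907/1160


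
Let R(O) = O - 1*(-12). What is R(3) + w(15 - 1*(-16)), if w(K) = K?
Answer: 46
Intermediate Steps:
R(O) = 12 + O (R(O) = O + 12 = 12 + O)
R(3) + w(15 - 1*(-16)) = (12 + 3) + (15 - 1*(-16)) = 15 + (15 + 16) = 15 + 31 = 46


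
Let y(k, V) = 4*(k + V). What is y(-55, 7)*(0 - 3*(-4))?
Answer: -2304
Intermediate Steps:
y(k, V) = 4*V + 4*k (y(k, V) = 4*(V + k) = 4*V + 4*k)
y(-55, 7)*(0 - 3*(-4)) = (4*7 + 4*(-55))*(0 - 3*(-4)) = (28 - 220)*(0 + 12) = -192*12 = -2304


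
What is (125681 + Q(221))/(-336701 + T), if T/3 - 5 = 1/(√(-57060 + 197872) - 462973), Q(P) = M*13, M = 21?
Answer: -3029889644049740044958/8099158619147975045803 + 251908*√35203/8099158619147975045803 ≈ -0.37410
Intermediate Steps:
Q(P) = 273 (Q(P) = 21*13 = 273)
T = 15 + 3/(-462973 + 2*√35203) (T = 15 + 3/(√(-57060 + 197872) - 462973) = 15 + 3/(√140812 - 462973) = 15 + 3/(2*√35203 - 462973) = 15 + 3/(-462973 + 2*√35203) ≈ 15.000)
(125681 + Q(221))/(-336701 + T) = (125681 + 273)/(-336701 + (153102689516/10206850377 - 2*√35203/71447952639)) = 125954/(-3436503626096761/10206850377 - 2*√35203/71447952639)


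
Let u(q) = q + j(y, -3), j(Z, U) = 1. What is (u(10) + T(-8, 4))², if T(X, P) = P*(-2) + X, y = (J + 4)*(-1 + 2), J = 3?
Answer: 25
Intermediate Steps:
y = 7 (y = (3 + 4)*(-1 + 2) = 7*1 = 7)
u(q) = 1 + q (u(q) = q + 1 = 1 + q)
T(X, P) = X - 2*P (T(X, P) = -2*P + X = X - 2*P)
(u(10) + T(-8, 4))² = ((1 + 10) + (-8 - 2*4))² = (11 + (-8 - 8))² = (11 - 16)² = (-5)² = 25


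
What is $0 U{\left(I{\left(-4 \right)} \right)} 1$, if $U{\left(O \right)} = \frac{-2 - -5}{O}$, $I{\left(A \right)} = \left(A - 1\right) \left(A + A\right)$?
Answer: $0$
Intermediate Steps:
$I{\left(A \right)} = 2 A \left(-1 + A\right)$ ($I{\left(A \right)} = \left(-1 + A\right) 2 A = 2 A \left(-1 + A\right)$)
$U{\left(O \right)} = \frac{3}{O}$ ($U{\left(O \right)} = \frac{-2 + 5}{O} = \frac{3}{O}$)
$0 U{\left(I{\left(-4 \right)} \right)} 1 = 0 \frac{3}{2 \left(-4\right) \left(-1 - 4\right)} 1 = 0 \frac{3}{2 \left(-4\right) \left(-5\right)} 1 = 0 \cdot \frac{3}{40} \cdot 1 = 0 \cdot 1 = 0$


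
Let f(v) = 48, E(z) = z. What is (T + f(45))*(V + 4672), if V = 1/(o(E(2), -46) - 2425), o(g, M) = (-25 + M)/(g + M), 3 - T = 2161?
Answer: -1051140058840/106629 ≈ -9.8579e+6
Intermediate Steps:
T = -2158 (T = 3 - 1*2161 = 3 - 2161 = -2158)
o(g, M) = (-25 + M)/(M + g)
V = -44/106629 (V = 1/((-25 - 46)/(-46 + 2) - 2425) = 1/(-71/(-44) - 2425) = 1/(-1/44*(-71) - 2425) = 1/(71/44 - 2425) = 1/(-106629/44) = -44/106629 ≈ -0.00041265)
(T + f(45))*(V + 4672) = (-2158 + 48)*(-44/106629 + 4672) = -2110*498170644/106629 = -1051140058840/106629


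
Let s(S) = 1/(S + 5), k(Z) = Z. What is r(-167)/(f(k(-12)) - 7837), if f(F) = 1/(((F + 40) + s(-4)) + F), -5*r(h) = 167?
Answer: 2839/666140 ≈ 0.0042619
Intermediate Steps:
s(S) = 1/(5 + S)
r(h) = -167/5 (r(h) = -⅕*167 = -167/5)
f(F) = 1/(41 + 2*F) (f(F) = 1/(((F + 40) + 1/(5 - 4)) + F) = 1/(((40 + F) + 1/1) + F) = 1/(((40 + F) + 1) + F) = 1/((41 + F) + F) = 1/(41 + 2*F))
r(-167)/(f(k(-12)) - 7837) = -167/(5*(1/(41 + 2*(-12)) - 7837)) = -167/(5*(1/(41 - 24) - 7837)) = -167/(5*(1/17 - 7837)) = -167/(5*(-133228/17)) = -167/5*(-17/133228) = 2839/666140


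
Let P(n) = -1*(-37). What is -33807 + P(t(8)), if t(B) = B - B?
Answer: -33770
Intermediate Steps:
t(B) = 0
P(n) = 37
-33807 + P(t(8)) = -33807 + 37 = -33770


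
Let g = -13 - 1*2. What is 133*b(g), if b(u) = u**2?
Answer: 29925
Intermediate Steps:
g = -15 (g = -13 - 2 = -15)
133*b(g) = 133*(-15)**2 = 133*225 = 29925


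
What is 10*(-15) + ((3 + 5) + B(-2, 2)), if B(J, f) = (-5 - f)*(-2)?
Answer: -128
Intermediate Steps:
B(J, f) = 10 + 2*f
10*(-15) + ((3 + 5) + B(-2, 2)) = 10*(-15) + ((3 + 5) + (10 + 2*2)) = -150 + (8 + (10 + 4)) = -150 + (8 + 14) = -150 + 22 = -128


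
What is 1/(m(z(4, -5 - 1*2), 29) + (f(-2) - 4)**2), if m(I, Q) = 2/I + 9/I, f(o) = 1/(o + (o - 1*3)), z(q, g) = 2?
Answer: 98/2221 ≈ 0.044124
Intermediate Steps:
f(o) = 1/(-3 + 2*o) (f(o) = 1/(o + (o - 3)) = 1/(o + (-3 + o)) = 1/(-3 + 2*o))
m(I, Q) = 11/I
1/(m(z(4, -5 - 1*2), 29) + (f(-2) - 4)**2) = 1/(11/2 + (1/(-3 + 2*(-2)) - 4)**2) = 1/(11*(1/2) + (1/(-3 - 4) - 4)**2) = 1/(11/2 + (1/(-7) - 4)**2) = 1/(11/2 + (-1/7 - 4)**2) = 1/(11/2 + (-29/7)**2) = 1/(11/2 + 841/49) = 1/(2221/98) = 98/2221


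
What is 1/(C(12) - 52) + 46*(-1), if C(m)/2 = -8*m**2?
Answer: -108377/2356 ≈ -46.000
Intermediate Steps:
C(m) = -16*m**2 (C(m) = 2*(-8*m**2) = -16*m**2)
1/(C(12) - 52) + 46*(-1) = 1/(-16*12**2 - 52) + 46*(-1) = 1/(-16*144 - 52) - 46 = 1/(-2304 - 52) - 46 = 1/(-2356) - 46 = -1/2356 - 46 = -108377/2356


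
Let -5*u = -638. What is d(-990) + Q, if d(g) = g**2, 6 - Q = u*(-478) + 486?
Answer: 5203064/5 ≈ 1.0406e+6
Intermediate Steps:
u = 638/5 (u = -1/5*(-638) = 638/5 ≈ 127.60)
Q = 302564/5 (Q = 6 - ((638/5)*(-478) + 486) = 6 - (-304964/5 + 486) = 6 - 1*(-302534/5) = 6 + 302534/5 = 302564/5 ≈ 60513.)
d(-990) + Q = (-990)**2 + 302564/5 = 980100 + 302564/5 = 5203064/5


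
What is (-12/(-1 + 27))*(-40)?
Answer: 240/13 ≈ 18.462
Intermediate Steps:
(-12/(-1 + 27))*(-40) = (-12/26)*(-40) = ((1/26)*(-12))*(-40) = -6/13*(-40) = 240/13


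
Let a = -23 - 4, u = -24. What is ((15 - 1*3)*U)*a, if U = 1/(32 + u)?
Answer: -81/2 ≈ -40.500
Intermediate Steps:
a = -27
U = ⅛ (U = 1/(32 - 24) = 1/8 = ⅛ ≈ 0.12500)
((15 - 1*3)*U)*a = ((15 - 1*3)*(⅛))*(-27) = ((15 - 3)*(⅛))*(-27) = (12*(⅛))*(-27) = (3/2)*(-27) = -81/2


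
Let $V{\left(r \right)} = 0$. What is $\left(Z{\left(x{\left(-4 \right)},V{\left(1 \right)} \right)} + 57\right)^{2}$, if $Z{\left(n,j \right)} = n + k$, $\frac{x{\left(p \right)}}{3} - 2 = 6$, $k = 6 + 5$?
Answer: $8464$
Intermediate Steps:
$k = 11$
$x{\left(p \right)} = 24$ ($x{\left(p \right)} = 6 + 3 \cdot 6 = 6 + 18 = 24$)
$Z{\left(n,j \right)} = 11 + n$ ($Z{\left(n,j \right)} = n + 11 = 11 + n$)
$\left(Z{\left(x{\left(-4 \right)},V{\left(1 \right)} \right)} + 57\right)^{2} = \left(\left(11 + 24\right) + 57\right)^{2} = \left(35 + 57\right)^{2} = 92^{2} = 8464$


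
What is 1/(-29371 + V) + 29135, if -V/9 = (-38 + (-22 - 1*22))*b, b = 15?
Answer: 533199634/18301 ≈ 29135.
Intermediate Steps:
V = 11070 (V = -9*(-38 + (-22 - 1*22))*15 = -9*(-38 + (-22 - 22))*15 = -9*(-38 - 44)*15 = -(-738)*15 = -9*(-1230) = 11070)
1/(-29371 + V) + 29135 = 1/(-29371 + 11070) + 29135 = 1/(-18301) + 29135 = -1/18301 + 29135 = 533199634/18301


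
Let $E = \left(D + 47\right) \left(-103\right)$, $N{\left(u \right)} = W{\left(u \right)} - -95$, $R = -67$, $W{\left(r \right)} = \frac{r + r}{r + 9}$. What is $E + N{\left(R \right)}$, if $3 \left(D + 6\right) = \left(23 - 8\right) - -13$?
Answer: $- \frac{442571}{87} \approx -5087.0$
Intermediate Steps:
$W{\left(r \right)} = \frac{2 r}{9 + r}$
$D = \frac{10}{3}$ ($D = -6 + \frac{\left(23 - 8\right) - -13}{3} = -6 + \frac{15 + 13}{3} = -6 + \frac{1}{3} \cdot 28 = -6 + \frac{28}{3} = \frac{10}{3} \approx 3.3333$)
$N{\left(u \right)} = 95 + \frac{2 u}{9 + u}$ ($N{\left(u \right)} = \frac{2 u}{9 + u} - -95 = \frac{2 u}{9 + u} + 95 = 95 + \frac{2 u}{9 + u}$)
$E = - \frac{15553}{3}$ ($E = \left(\frac{10}{3} + 47\right) \left(-103\right) = \frac{151}{3} \left(-103\right) = - \frac{15553}{3} \approx -5184.3$)
$E + N{\left(R \right)} = - \frac{15553}{3} + \frac{855 + 97 \left(-67\right)}{9 - 67} = - \frac{15553}{3} + \frac{855 - 6499}{-58} = - \frac{15553}{3} - - \frac{2822}{29} = - \frac{15553}{3} + \frac{2822}{29} = - \frac{442571}{87}$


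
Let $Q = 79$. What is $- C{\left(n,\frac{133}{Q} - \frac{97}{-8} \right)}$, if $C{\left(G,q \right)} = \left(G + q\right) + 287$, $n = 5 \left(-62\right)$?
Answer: $\frac{5809}{632} \approx 9.1915$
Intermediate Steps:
$n = -310$
$C{\left(G,q \right)} = 287 + G + q$
$- C{\left(n,\frac{133}{Q} - \frac{97}{-8} \right)} = - (287 - 310 + \left(\frac{133}{79} - \frac{97}{-8}\right)) = - (287 - 310 + \left(133 \cdot \frac{1}{79} - - \frac{97}{8}\right)) = - (287 - 310 + \left(\frac{133}{79} + \frac{97}{8}\right)) = - (287 - 310 + \frac{8727}{632}) = \left(-1\right) \left(- \frac{5809}{632}\right) = \frac{5809}{632}$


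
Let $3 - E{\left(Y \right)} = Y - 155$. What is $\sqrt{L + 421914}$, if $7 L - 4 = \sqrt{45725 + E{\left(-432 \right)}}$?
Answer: $\frac{\sqrt{20673814 + 7 \sqrt{46315}}}{7} \approx 649.57$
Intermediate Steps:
$E{\left(Y \right)} = 158 - Y$ ($E{\left(Y \right)} = 3 - \left(Y - 155\right) = 3 - \left(-155 + Y\right) = 158 - Y$)
$L = \frac{4}{7} + \frac{\sqrt{46315}}{7}$ ($L = \frac{4}{7} + \frac{\sqrt{45725 + \left(158 - -432\right)}}{7} = \frac{4}{7} + \frac{\sqrt{45725 + \left(158 + 432\right)}}{7} = \frac{4}{7} + \frac{\sqrt{45725 + 590}}{7} = \frac{4}{7} + \frac{\sqrt{46315}}{7} \approx 31.316$)
$\sqrt{L + 421914} = \sqrt{\left(\frac{4}{7} + \frac{\sqrt{46315}}{7}\right) + 421914} = \sqrt{\frac{2953402}{7} + \frac{\sqrt{46315}}{7}}$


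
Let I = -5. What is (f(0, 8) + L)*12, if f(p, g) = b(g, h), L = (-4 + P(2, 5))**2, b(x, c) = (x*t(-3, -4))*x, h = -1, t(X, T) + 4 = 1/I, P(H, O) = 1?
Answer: -15588/5 ≈ -3117.6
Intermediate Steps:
t(X, T) = -21/5 (t(X, T) = -4 + 1/(-5) = -4 - 1/5 = -21/5)
b(x, c) = -21*x**2/5 (b(x, c) = (x*(-21/5))*x = (-21*x/5)*x = -21*x**2/5)
L = 9 (L = (-4 + 1)**2 = (-3)**2 = 9)
f(p, g) = -21*g**2/5
(f(0, 8) + L)*12 = (-21/5*8**2 + 9)*12 = (-21/5*64 + 9)*12 = (-1344/5 + 9)*12 = -1299/5*12 = -15588/5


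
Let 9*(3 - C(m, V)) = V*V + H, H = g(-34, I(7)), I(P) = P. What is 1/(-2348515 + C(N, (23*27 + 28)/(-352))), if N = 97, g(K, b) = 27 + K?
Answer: -3072/7214627635 ≈ -4.2580e-7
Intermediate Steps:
H = -7 (H = 27 - 34 = -7)
C(m, V) = 34/9 - V**2/9 (C(m, V) = 3 - (V*V - 7)/9 = 3 - (V**2 - 7)/9 = 3 - (-7 + V**2)/9 = 3 + (7/9 - V**2/9) = 34/9 - V**2/9)
1/(-2348515 + C(N, (23*27 + 28)/(-352))) = 1/(-2348515 + (34/9 - (23*27 + 28)**2/123904/9)) = 1/(-2348515 + (34/9 - (621 + 28)**2/123904/9)) = 1/(-2348515 + (34/9 - (649*(-1/352))**2/9)) = 1/(-2348515 + (34/9 - (-59/32)**2/9)) = 1/(-2348515 + (34/9 - 1/9*3481/1024)) = 1/(-2348515 + (34/9 - 3481/9216)) = 1/(-2348515 + 10445/3072) = 1/(-7214627635/3072) = -3072/7214627635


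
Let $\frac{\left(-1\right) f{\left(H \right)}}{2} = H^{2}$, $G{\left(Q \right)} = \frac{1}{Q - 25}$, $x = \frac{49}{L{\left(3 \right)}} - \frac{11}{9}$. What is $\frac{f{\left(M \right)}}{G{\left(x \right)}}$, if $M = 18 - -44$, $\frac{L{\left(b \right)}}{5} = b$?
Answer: $\frac{7941704}{45} \approx 1.7648 \cdot 10^{5}$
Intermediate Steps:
$L{\left(b \right)} = 5 b$
$x = \frac{92}{45}$ ($x = \frac{49}{5 \cdot 3} - \frac{11}{9} = \frac{49}{15} - \frac{11}{9} = \frac{92}{45} \approx 2.0444$)
$G{\left(Q \right)} = \frac{1}{-25 + Q}$
$M = 62$ ($M = 18 + 44 = 62$)
$f{\left(H \right)} = - 2 H^{2}$
$\frac{f{\left(M \right)}}{G{\left(x \right)}} = \frac{\left(-2\right) 62^{2}}{\frac{1}{-25 + \frac{92}{45}}} = \frac{\left(-2\right) 3844}{\frac{1}{- \frac{1033}{45}}} = - \frac{7688}{- \frac{45}{1033}} = \left(-7688\right) \left(- \frac{1033}{45}\right) = \frac{7941704}{45}$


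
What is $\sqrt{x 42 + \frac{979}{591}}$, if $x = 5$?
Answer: $\frac{\sqrt{73927599}}{591} \approx 14.548$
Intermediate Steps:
$\sqrt{x 42 + \frac{979}{591}} = \sqrt{5 \cdot 42 + \frac{979}{591}} = \sqrt{210 + 979 \cdot \frac{1}{591}} = \sqrt{210 + \frac{979}{591}} = \sqrt{\frac{125089}{591}} = \frac{\sqrt{73927599}}{591}$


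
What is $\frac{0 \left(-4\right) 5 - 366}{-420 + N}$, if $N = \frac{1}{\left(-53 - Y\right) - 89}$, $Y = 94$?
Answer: $\frac{86376}{99121} \approx 0.87142$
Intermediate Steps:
$N = - \frac{1}{236}$ ($N = \frac{1}{\left(-53 - 94\right) - 89} = \frac{1}{-147 - 89} = \frac{1}{-236} = - \frac{1}{236} \approx -0.0042373$)
$\frac{0 \left(-4\right) 5 - 366}{-420 + N} = \frac{0 \left(-4\right) 5 - 366}{-420 - \frac{1}{236}} = \frac{0 \cdot 5 - 366}{- \frac{99121}{236}} = \left(0 - 366\right) \left(- \frac{236}{99121}\right) = \left(-366\right) \left(- \frac{236}{99121}\right) = \frac{86376}{99121}$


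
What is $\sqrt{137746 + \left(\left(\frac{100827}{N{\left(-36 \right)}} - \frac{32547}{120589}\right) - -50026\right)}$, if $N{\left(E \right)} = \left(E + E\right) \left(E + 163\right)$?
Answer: $\frac{3 \sqrt{1597750368645135094}}{8751316} \approx 433.31$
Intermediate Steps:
$N{\left(E \right)} = 2 E \left(163 + E\right)$
$\sqrt{137746 + \left(\left(\frac{100827}{N{\left(-36 \right)}} - \frac{32547}{120589}\right) - -50026\right)} = \sqrt{137746 + \left(\left(\frac{100827}{2 \left(-36\right) \left(163 - 36\right)} - \frac{32547}{120589}\right) - -50026\right)} = \sqrt{137746 + \left(\left(\frac{100827}{2 \left(-36\right) 127} - \frac{32547}{120589}\right) + 50026\right)} = \sqrt{137746 + \left(\left(\frac{100827}{-9144} - \frac{32547}{120589}\right) + 50026\right)} = \sqrt{137746 + \left(\left(100827 \left(- \frac{1}{9144}\right) - \frac{32547}{120589}\right) + 50026\right)} = \sqrt{137746 + \left(\left(- \frac{11203}{1016} - \frac{32547}{120589}\right) + 50026\right)} = \sqrt{137746 + \left(- \frac{1384026319}{122518424} + 50026\right)} = \sqrt{137746 + \frac{6127722652705}{122518424}} = \sqrt{\frac{23004145485009}{122518424}} = \frac{3 \sqrt{1597750368645135094}}{8751316}$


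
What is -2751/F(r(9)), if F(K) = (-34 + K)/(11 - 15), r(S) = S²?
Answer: 11004/47 ≈ 234.13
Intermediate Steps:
F(K) = 17/2 - K/4 (F(K) = (-34 + K)/(-4) = (-34 + K)*(-¼) = 17/2 - K/4)
-2751/F(r(9)) = -2751/(17/2 - ¼*9²) = -2751/(17/2 - ¼*81) = -2751/(17/2 - 81/4) = -2751/(-47/4) = -2751*(-4/47) = 11004/47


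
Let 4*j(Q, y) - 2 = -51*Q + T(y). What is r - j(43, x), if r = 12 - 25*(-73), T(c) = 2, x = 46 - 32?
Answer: 9537/4 ≈ 2384.3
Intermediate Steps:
x = 14
j(Q, y) = 1 - 51*Q/4 (j(Q, y) = 1/2 + (-51*Q + 2)/4 = 1/2 + (2 - 51*Q)/4 = 1/2 + (1/2 - 51*Q/4) = 1 - 51*Q/4)
r = 1837 (r = 12 + 1825 = 1837)
r - j(43, x) = 1837 - (1 - 51/4*43) = 1837 - (1 - 2193/4) = 1837 - 1*(-2189/4) = 1837 + 2189/4 = 9537/4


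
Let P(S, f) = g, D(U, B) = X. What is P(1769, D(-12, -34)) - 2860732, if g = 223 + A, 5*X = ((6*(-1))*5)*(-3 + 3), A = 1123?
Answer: -2859386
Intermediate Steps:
X = 0 (X = (((6*(-1))*5)*(-3 + 3))/5 = (-6*5*0)/5 = (-30*0)/5 = (1/5)*0 = 0)
D(U, B) = 0
g = 1346 (g = 223 + 1123 = 1346)
P(S, f) = 1346
P(1769, D(-12, -34)) - 2860732 = 1346 - 2860732 = -2859386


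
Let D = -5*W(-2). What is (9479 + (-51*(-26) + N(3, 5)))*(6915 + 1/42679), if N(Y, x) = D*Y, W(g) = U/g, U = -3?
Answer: 3182188396295/42679 ≈ 7.4561e+7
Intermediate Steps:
W(g) = -3/g
D = -15/2 (D = -(-15)/(-2) = -(-15)*(-1)/2 = -5*3/2 = -15/2 ≈ -7.5000)
N(Y, x) = -15*Y/2
(9479 + (-51*(-26) + N(3, 5)))*(6915 + 1/42679) = (9479 + (-51*(-26) - 15/2*3))*(6915 + 1/42679) = (9479 + (1326 - 45/2))*(6915 + 1/42679) = (9479 + 2607/2)*(295125286/42679) = (21565/2)*(295125286/42679) = 3182188396295/42679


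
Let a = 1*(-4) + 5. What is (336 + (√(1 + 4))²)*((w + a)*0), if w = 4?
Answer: 0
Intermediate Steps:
a = 1 (a = -4 + 5 = 1)
(336 + (√(1 + 4))²)*((w + a)*0) = (336 + (√(1 + 4))²)*((4 + 1)*0) = (336 + (√5)²)*(5*0) = (336 + 5)*0 = 341*0 = 0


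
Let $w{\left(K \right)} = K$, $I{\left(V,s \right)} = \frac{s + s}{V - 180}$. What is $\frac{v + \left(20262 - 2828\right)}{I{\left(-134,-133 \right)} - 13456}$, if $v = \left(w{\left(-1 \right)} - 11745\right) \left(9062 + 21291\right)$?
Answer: $\frac{55971897928}{2112459} \approx 26496.0$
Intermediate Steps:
$I{\left(V,s \right)} = \frac{2 s}{-180 + V}$
$v = -356526338$ ($v = \left(-1 - 11745\right) \left(9062 + 21291\right) = \left(-1 - 11745\right) 30353 = \left(-11746\right) 30353 = -356526338$)
$\frac{v + \left(20262 - 2828\right)}{I{\left(-134,-133 \right)} - 13456} = \frac{-356526338 + \left(20262 - 2828\right)}{2 \left(-133\right) \frac{1}{-180 - 134} - 13456} = \frac{-356526338 + 17434}{2 \left(-133\right) \frac{1}{-314} - 13456} = - \frac{356508904}{2 \left(-133\right) \left(- \frac{1}{314}\right) - 13456} = - \frac{356508904}{\frac{133}{157} - 13456} = - \frac{356508904}{- \frac{2112459}{157}} = \left(-356508904\right) \left(- \frac{157}{2112459}\right) = \frac{55971897928}{2112459}$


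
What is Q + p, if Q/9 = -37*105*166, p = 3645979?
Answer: -2158211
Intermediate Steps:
Q = -5804190 (Q = 9*(-37*105*166) = 9*(-3885*166) = 9*(-644910) = -5804190)
Q + p = -5804190 + 3645979 = -2158211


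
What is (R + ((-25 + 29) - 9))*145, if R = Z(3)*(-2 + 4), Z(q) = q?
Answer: 145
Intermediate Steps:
R = 6 (R = 3*(-2 + 4) = 3*2 = 6)
(R + ((-25 + 29) - 9))*145 = (6 + ((-25 + 29) - 9))*145 = (6 + (4 - 9))*145 = (6 - 5)*145 = 1*145 = 145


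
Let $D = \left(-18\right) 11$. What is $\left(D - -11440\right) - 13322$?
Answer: $-2080$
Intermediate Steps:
$D = -198$
$\left(D - -11440\right) - 13322 = \left(-198 - -11440\right) - 13322 = \left(-198 + 11440\right) - 13322 = 11242 - 13322 = -2080$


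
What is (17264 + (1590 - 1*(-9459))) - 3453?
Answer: 24860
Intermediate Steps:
(17264 + (1590 - 1*(-9459))) - 3453 = (17264 + (1590 + 9459)) - 3453 = (17264 + 11049) - 3453 = 28313 - 3453 = 24860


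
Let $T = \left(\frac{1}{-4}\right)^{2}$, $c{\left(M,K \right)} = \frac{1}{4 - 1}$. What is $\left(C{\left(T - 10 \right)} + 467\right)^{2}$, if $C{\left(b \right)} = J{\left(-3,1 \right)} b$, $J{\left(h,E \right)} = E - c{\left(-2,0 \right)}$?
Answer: $\frac{13564489}{64} \approx 2.1195 \cdot 10^{5}$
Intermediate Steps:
$c{\left(M,K \right)} = \frac{1}{3}$
$T = \frac{1}{16}$ ($T = \left(- \frac{1}{4}\right)^{2} = \frac{1}{16} \approx 0.0625$)
$J{\left(h,E \right)} = - \frac{1}{3} + E$ ($J{\left(h,E \right)} = E - \frac{1}{3} = - \frac{1}{3} + E$)
$C{\left(b \right)} = \frac{2 b}{3}$ ($C{\left(b \right)} = \left(- \frac{1}{3} + 1\right) b = \frac{2 b}{3}$)
$\left(C{\left(T - 10 \right)} + 467\right)^{2} = \left(\frac{2 \left(\frac{1}{16} - 10\right)}{3} + 467\right)^{2} = \left(\frac{2}{3} \left(- \frac{159}{16}\right) + 467\right)^{2} = \left(- \frac{53}{8} + 467\right)^{2} = \left(\frac{3683}{8}\right)^{2} = \frac{13564489}{64}$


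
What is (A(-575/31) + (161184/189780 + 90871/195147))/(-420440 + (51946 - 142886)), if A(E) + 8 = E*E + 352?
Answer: -1022278105723927/758347407347472450 ≈ -0.0013480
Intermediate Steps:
A(E) = 344 + E² (A(E) = -8 + (E*E + 352) = -8 + (E² + 352) = -8 + (352 + E²) = 344 + E²)
(A(-575/31) + (161184/189780 + 90871/195147))/(-420440 + (51946 - 142886)) = ((344 + (-575/31)²) + (161184/189780 + 90871/195147))/(-420440 + (51946 - 142886)) = ((344 + (-575*1/31)²) + (161184*(1/189780) + 90871*(1/195147)))/(-420440 - 90940) = ((344 + (-575/31)²) + (13432/15815 + 90871/195147))/(-511380) = ((344 + 330625/961) + 4058339369/3086249805)*(-1/511380) = (661209/961 + 4058339369/3086249805)*(-1/511380) = (2044556211447854/2965886062605)*(-1/511380) = -1022278105723927/758347407347472450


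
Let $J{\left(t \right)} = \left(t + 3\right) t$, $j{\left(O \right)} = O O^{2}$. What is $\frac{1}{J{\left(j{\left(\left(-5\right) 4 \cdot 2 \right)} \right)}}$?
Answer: $\frac{1}{4095808000} \approx 2.4415 \cdot 10^{-10}$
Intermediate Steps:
$j{\left(O \right)} = O^{3}$
$J{\left(t \right)} = t \left(3 + t\right)$ ($J{\left(t \right)} = \left(3 + t\right) t = t \left(3 + t\right)$)
$\frac{1}{J{\left(j{\left(\left(-5\right) 4 \cdot 2 \right)} \right)}} = \frac{1}{\left(\left(-5\right) 4 \cdot 2\right)^{3} \left(3 + \left(\left(-5\right) 4 \cdot 2\right)^{3}\right)} = \frac{1}{\left(\left(-20\right) 2\right)^{3} \left(3 + \left(\left(-20\right) 2\right)^{3}\right)} = \frac{1}{\left(-40\right)^{3} \left(3 + \left(-40\right)^{3}\right)} = \frac{1}{\left(-64000\right) \left(3 - 64000\right)} = \frac{1}{\left(-64000\right) \left(-63997\right)} = \frac{1}{4095808000}$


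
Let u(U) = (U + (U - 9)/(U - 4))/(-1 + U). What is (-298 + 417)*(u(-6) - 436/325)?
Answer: -54043/650 ≈ -83.143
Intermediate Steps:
u(U) = (U + (-9 + U)/(-4 + U))/(-1 + U)
(-298 + 417)*(u(-6) - 436/325) = (-298 + 417)*((-9 + (-6)² - 3*(-6))/(4 + (-6)² - 5*(-6)) - 436/325) = 119*((-9 + 36 + 18)/(4 + 36 + 30) - 436*1/325) = 119*(45/70 - 436/325) = 119*((1/70)*45 - 436/325) = 119*(9/14 - 436/325) = 119*(-3179/4550) = -54043/650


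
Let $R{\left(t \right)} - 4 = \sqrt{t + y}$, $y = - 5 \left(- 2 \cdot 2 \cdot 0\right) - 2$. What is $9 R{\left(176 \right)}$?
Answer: $36 + 9 \sqrt{174} \approx 154.72$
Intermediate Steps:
$y = -2$ ($y = - 5 \left(\left(-2\right) 0\right) - 2 = \left(-5\right) 0 - 2 = 0 - 2 = -2$)
$R{\left(t \right)} = 4 + \sqrt{-2 + t}$ ($R{\left(t \right)} = 4 + \sqrt{t - 2} = 4 + \sqrt{-2 + t}$)
$9 R{\left(176 \right)} = 9 \left(4 + \sqrt{-2 + 176}\right) = 9 \left(4 + \sqrt{174}\right) = 36 + 9 \sqrt{174}$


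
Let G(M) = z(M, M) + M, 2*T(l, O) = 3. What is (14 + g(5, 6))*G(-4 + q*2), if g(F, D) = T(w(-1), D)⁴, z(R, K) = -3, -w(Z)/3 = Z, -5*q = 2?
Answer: -2379/16 ≈ -148.69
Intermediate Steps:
q = -⅖ (q = -⅕*2 = -⅖ ≈ -0.40000)
w(Z) = -3*Z
T(l, O) = 3/2 (T(l, O) = (½)*3 = 3/2)
g(F, D) = 81/16 (g(F, D) = (3/2)⁴ = 81/16)
G(M) = -3 + M
(14 + g(5, 6))*G(-4 + q*2) = (14 + 81/16)*(-3 + (-4 - ⅖*2)) = 305*(-3 + (-4 - ⅘))/16 = 305*(-3 - 24/5)/16 = (305/16)*(-39/5) = -2379/16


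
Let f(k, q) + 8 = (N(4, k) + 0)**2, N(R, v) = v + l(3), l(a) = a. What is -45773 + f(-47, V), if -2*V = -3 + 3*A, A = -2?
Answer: -43845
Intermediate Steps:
N(R, v) = 3 + v (N(R, v) = v + 3 = 3 + v)
V = 9/2 (V = -(-3 + 3*(-2))/2 = -(-3 - 6)/2 = -1/2*(-9) = 9/2 ≈ 4.5000)
f(k, q) = -8 + (3 + k)**2 (f(k, q) = -8 + ((3 + k) + 0)**2 = -8 + (3 + k)**2)
-45773 + f(-47, V) = -45773 + (-8 + (3 - 47)**2) = -45773 + (-8 + (-44)**2) = -45773 + (-8 + 1936) = -45773 + 1928 = -43845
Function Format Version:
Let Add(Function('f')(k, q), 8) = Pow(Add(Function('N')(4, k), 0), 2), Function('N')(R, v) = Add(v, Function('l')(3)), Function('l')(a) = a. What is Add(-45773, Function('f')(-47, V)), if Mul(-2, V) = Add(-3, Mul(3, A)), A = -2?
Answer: -43845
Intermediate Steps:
Function('N')(R, v) = Add(3, v) (Function('N')(R, v) = Add(v, 3) = Add(3, v))
V = Rational(9, 2) (V = Mul(Rational(-1, 2), Add(-3, Mul(3, -2))) = Mul(Rational(-1, 2), Add(-3, -6)) = Mul(Rational(-1, 2), -9) = Rational(9, 2) ≈ 4.5000)
Function('f')(k, q) = Add(-8, Pow(Add(3, k), 2)) (Function('f')(k, q) = Add(-8, Pow(Add(Add(3, k), 0), 2)) = Add(-8, Pow(Add(3, k), 2)))
Add(-45773, Function('f')(-47, V)) = Add(-45773, Add(-8, Pow(Add(3, -47), 2))) = Add(-45773, Add(-8, Pow(-44, 2))) = Add(-45773, Add(-8, 1936)) = Add(-45773, 1928) = -43845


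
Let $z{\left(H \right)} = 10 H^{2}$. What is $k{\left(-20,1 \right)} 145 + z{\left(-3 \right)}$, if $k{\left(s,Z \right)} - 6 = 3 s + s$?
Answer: $-10640$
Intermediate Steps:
$k{\left(s,Z \right)} = 6 + 4 s$ ($k{\left(s,Z \right)} = 6 + \left(3 s + s\right) = 6 + 4 s$)
$k{\left(-20,1 \right)} 145 + z{\left(-3 \right)} = \left(6 + 4 \left(-20\right)\right) 145 + 10 \left(-3\right)^{2} = \left(6 - 80\right) 145 + 10 \cdot 9 = \left(-74\right) 145 + 90 = -10730 + 90 = -10640$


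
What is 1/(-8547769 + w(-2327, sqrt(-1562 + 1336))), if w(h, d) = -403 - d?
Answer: I/(sqrt(226) - 8548172*I) ≈ -1.1698e-7 + 2.0573e-13*I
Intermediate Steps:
1/(-8547769 + w(-2327, sqrt(-1562 + 1336))) = 1/(-8547769 + (-403 - sqrt(-1562 + 1336))) = 1/(-8547769 + (-403 - sqrt(-226))) = 1/(-8547769 + (-403 - I*sqrt(226))) = 1/(-8548172 - I*sqrt(226))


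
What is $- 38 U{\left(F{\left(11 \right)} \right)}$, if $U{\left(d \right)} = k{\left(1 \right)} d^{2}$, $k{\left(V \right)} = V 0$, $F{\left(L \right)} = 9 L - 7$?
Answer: $0$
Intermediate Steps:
$F{\left(L \right)} = -7 + 9 L$
$k{\left(V \right)} = 0$
$U{\left(d \right)} = 0$ ($U{\left(d \right)} = 0 d^{2} = 0$)
$- 38 U{\left(F{\left(11 \right)} \right)} = \left(-38\right) 0 = 0$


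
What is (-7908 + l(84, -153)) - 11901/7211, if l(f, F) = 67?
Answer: -56553352/7211 ≈ -7842.6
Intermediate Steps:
(-7908 + l(84, -153)) - 11901/7211 = (-7908 + 67) - 11901/7211 = -7841 - 11901*1/7211 = -7841 - 11901/7211 = -56553352/7211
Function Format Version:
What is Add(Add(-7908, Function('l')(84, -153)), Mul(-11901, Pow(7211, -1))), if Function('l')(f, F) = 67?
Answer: Rational(-56553352, 7211) ≈ -7842.6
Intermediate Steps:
Add(Add(-7908, Function('l')(84, -153)), Mul(-11901, Pow(7211, -1))) = Add(Add(-7908, 67), Mul(-11901, Pow(7211, -1))) = Add(-7841, Mul(-11901, Rational(1, 7211))) = Add(-7841, Rational(-11901, 7211)) = Rational(-56553352, 7211)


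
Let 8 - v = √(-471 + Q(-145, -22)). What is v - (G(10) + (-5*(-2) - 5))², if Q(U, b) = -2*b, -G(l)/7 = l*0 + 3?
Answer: -248 - I*√427 ≈ -248.0 - 20.664*I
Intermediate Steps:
G(l) = -21 (G(l) = -7*(l*0 + 3) = -7*(0 + 3) = -7*3 = -21)
v = 8 - I*√427 (v = 8 - √(-471 - 2*(-22)) = 8 - √(-471 + 44) = 8 - √(-427) = 8 - I*√427 ≈ 8.0 - 20.664*I)
v - (G(10) + (-5*(-2) - 5))² = (8 - I*√427) - (-21 + (-5*(-2) - 5))² = (8 - I*√427) - (-21 + (10 - 5))² = (8 - I*√427) - (-21 + 5)² = (8 - I*√427) - 1*(-16)² = (8 - I*√427) - 1*256 = (8 - I*√427) - 256 = -248 - I*√427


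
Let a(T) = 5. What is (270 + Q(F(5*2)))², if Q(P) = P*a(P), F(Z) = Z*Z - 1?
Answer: 585225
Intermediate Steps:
F(Z) = -1 + Z² (F(Z) = Z² - 1 = -1 + Z²)
Q(P) = 5*P (Q(P) = P*5 = 5*P)
(270 + Q(F(5*2)))² = (270 + 5*(-1 + (5*2)²))² = (270 + 5*(-1 + 10²))² = (270 + 5*(-1 + 100))² = (270 + 5*99)² = (270 + 495)² = 765² = 585225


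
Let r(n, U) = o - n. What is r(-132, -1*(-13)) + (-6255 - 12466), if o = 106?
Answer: -18483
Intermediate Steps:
r(n, U) = 106 - n
r(-132, -1*(-13)) + (-6255 - 12466) = (106 - 1*(-132)) + (-6255 - 12466) = (106 + 132) - 18721 = 238 - 18721 = -18483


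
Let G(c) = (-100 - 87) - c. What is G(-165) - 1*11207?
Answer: -11229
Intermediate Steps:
G(c) = -187 - c
G(-165) - 1*11207 = (-187 - 1*(-165)) - 1*11207 = (-187 + 165) - 11207 = -22 - 11207 = -11229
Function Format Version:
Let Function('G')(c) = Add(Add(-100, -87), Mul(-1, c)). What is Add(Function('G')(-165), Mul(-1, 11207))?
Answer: -11229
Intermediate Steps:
Function('G')(c) = Add(-187, Mul(-1, c))
Add(Function('G')(-165), Mul(-1, 11207)) = Add(Add(-187, Mul(-1, -165)), Mul(-1, 11207)) = Add(Add(-187, 165), -11207) = Add(-22, -11207) = -11229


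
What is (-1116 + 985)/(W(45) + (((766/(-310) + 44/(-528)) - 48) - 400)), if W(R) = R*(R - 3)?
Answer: -243660/2677369 ≈ -0.091007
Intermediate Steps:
W(R) = R*(-3 + R)
(-1116 + 985)/(W(45) + (((766/(-310) + 44/(-528)) - 48) - 400)) = (-1116 + 985)/(45*(-3 + 45) + (((766/(-310) + 44/(-528)) - 48) - 400)) = -131/(45*42 + (((766*(-1/310) + 44*(-1/528)) - 48) - 400)) = -131/(1890 + (((-383/155 - 1/12) - 48) - 400)) = -131/(1890 + ((-4751/1860 - 48) - 400)) = -131/(1890 + (-94031/1860 - 400)) = -131/(1890 - 838031/1860) = -131/2677369/1860 = -131*1860/2677369 = -243660/2677369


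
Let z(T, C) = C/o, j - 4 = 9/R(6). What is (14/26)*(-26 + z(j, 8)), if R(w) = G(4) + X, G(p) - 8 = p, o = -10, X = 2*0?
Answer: -938/65 ≈ -14.431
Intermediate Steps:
X = 0
G(p) = 8 + p
R(w) = 12 (R(w) = (8 + 4) + 0 = 12 + 0 = 12)
j = 19/4 (j = 4 + 9/12 = 4 + 9*(1/12) = 4 + 3/4 = 19/4 ≈ 4.7500)
z(T, C) = -C/10 (z(T, C) = C/(-10) = C*(-1/10) = -C/10)
(14/26)*(-26 + z(j, 8)) = (14/26)*(-26 - 1/10*8) = (14*(1/26))*(-26 - 4/5) = (7/13)*(-134/5) = -938/65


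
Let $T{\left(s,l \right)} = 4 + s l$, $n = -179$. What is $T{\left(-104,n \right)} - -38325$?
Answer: $56945$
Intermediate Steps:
$T{\left(s,l \right)} = 4 + l s$
$T{\left(-104,n \right)} - -38325 = \left(4 - -18616\right) - -38325 = \left(4 + 18616\right) + 38325 = 18620 + 38325 = 56945$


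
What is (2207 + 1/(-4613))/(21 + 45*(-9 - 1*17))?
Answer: -3393630/1766779 ≈ -1.9208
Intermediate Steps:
(2207 + 1/(-4613))/(21 + 45*(-9 - 1*17)) = (2207 - 1/4613)/(21 + 45*(-9 - 17)) = 10180890/(4613*(21 + 45*(-26))) = 10180890/(4613*(21 - 1170)) = (10180890/4613)/(-1149) = (10180890/4613)*(-1/1149) = -3393630/1766779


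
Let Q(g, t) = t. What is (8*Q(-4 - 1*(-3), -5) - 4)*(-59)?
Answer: 2596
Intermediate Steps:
(8*Q(-4 - 1*(-3), -5) - 4)*(-59) = (8*(-5) - 4)*(-59) = (-40 - 4)*(-59) = -44*(-59) = 2596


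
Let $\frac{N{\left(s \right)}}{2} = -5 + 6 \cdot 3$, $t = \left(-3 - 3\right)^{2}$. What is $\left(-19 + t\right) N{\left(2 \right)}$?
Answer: $442$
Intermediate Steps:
$t = 36$ ($t = \left(-6\right)^{2} = 36$)
$N{\left(s \right)} = 26$ ($N{\left(s \right)} = 2 \left(-5 + 6 \cdot 3\right) = 2 \left(-5 + 18\right) = 2 \cdot 13 = 26$)
$\left(-19 + t\right) N{\left(2 \right)} = \left(-19 + 36\right) 26 = 17 \cdot 26 = 442$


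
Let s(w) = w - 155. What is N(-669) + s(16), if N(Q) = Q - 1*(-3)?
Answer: -805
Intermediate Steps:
s(w) = -155 + w
N(Q) = 3 + Q (N(Q) = Q + 3 = 3 + Q)
N(-669) + s(16) = (3 - 669) + (-155 + 16) = -666 - 139 = -805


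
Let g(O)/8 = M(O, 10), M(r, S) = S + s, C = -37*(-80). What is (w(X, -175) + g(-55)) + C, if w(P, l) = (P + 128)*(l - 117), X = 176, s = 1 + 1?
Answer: -85712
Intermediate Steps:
s = 2
w(P, l) = (-117 + l)*(128 + P) (w(P, l) = (128 + P)*(-117 + l) = (-117 + l)*(128 + P))
C = 2960
M(r, S) = 2 + S (M(r, S) = S + 2 = 2 + S)
g(O) = 96 (g(O) = 8*(2 + 10) = 8*12 = 96)
(w(X, -175) + g(-55)) + C = ((-14976 - 117*176 + 128*(-175) + 176*(-175)) + 96) + 2960 = ((-14976 - 20592 - 22400 - 30800) + 96) + 2960 = (-88768 + 96) + 2960 = -88672 + 2960 = -85712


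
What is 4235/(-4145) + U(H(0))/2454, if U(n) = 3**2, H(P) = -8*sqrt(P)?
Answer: -690359/678122 ≈ -1.0180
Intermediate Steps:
U(n) = 9
4235/(-4145) + U(H(0))/2454 = 4235/(-4145) + 9/2454 = 4235*(-1/4145) + 9*(1/2454) = -847/829 + 3/818 = -690359/678122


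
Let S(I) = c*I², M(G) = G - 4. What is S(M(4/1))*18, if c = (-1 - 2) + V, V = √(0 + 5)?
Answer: 0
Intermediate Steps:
M(G) = -4 + G
V = √5 ≈ 2.2361
c = -3 + √5 (c = (-1 - 2) + √5 = -3 + √5 ≈ -0.76393)
S(I) = I²*(-3 + √5) (S(I) = (-3 + √5)*I² = I²*(-3 + √5))
S(M(4/1))*18 = ((-4 + 4/1)²*(-3 + √5))*18 = ((-4 + 4*1)²*(-3 + √5))*18 = ((-4 + 4)²*(-3 + √5))*18 = (0²*(-3 + √5))*18 = (0*(-3 + √5))*18 = 0*18 = 0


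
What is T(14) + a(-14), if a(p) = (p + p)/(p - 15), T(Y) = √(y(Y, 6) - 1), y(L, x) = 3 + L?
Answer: 144/29 ≈ 4.9655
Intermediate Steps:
T(Y) = √(2 + Y) (T(Y) = √((3 + Y) - 1) = √(2 + Y))
a(p) = 2*p/(-15 + p) (a(p) = (2*p)/(-15 + p) = 2*p/(-15 + p))
T(14) + a(-14) = √(2 + 14) + 2*(-14)/(-15 - 14) = √16 + 2*(-14)/(-29) = 4 + 2*(-14)*(-1/29) = 4 + 28/29 = 144/29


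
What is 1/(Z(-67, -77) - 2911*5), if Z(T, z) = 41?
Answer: -1/14514 ≈ -6.8899e-5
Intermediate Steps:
1/(Z(-67, -77) - 2911*5) = 1/(41 - 2911*5) = 1/(41 - 14555) = 1/(-14514) = -1/14514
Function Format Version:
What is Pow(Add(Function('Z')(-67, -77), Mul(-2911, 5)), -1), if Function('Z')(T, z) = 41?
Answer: Rational(-1, 14514) ≈ -6.8899e-5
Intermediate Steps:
Pow(Add(Function('Z')(-67, -77), Mul(-2911, 5)), -1) = Pow(Add(41, Mul(-2911, 5)), -1) = Pow(Add(41, -14555), -1) = Pow(-14514, -1) = Rational(-1, 14514)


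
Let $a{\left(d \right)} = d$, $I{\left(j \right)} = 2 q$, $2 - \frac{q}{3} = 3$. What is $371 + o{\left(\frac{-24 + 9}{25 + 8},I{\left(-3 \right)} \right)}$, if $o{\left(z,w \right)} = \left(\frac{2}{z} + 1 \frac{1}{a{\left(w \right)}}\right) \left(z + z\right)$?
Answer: $\frac{12380}{33} \approx 375.15$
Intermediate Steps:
$q = -3$ ($q = 6 - 9 = -3$)
$I{\left(j \right)} = -6$ ($I{\left(j \right)} = 2 \left(-3\right) = -6$)
$o{\left(z,w \right)} = 2 z \left(\frac{1}{w} + \frac{2}{z}\right)$ ($o{\left(z,w \right)} = \left(\frac{2}{z} + 1 \frac{1}{w}\right) \left(z + z\right) = \left(\frac{2}{z} + \frac{1}{w}\right) 2 z = \left(\frac{1}{w} + \frac{2}{z}\right) 2 z = 2 z \left(\frac{1}{w} + \frac{2}{z}\right)$)
$371 + o{\left(\frac{-24 + 9}{25 + 8},I{\left(-3 \right)} \right)} = 371 + \left(4 + \frac{2 \frac{-24 + 9}{25 + 8}}{-6}\right) = 371 + \left(4 + 2 \left(- \frac{15}{33}\right) \left(- \frac{1}{6}\right)\right) = 371 + \left(4 + 2 \left(\left(-15\right) \frac{1}{33}\right) \left(- \frac{1}{6}\right)\right) = 371 + \left(4 + 2 \left(- \frac{5}{11}\right) \left(- \frac{1}{6}\right)\right) = 371 + \left(4 + \frac{5}{33}\right) = 371 + \frac{137}{33} = \frac{12380}{33}$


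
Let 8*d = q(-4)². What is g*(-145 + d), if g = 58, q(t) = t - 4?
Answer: -7946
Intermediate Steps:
q(t) = -4 + t
d = 8 (d = (-4 - 4)²/8 = (⅛)*(-8)² = (⅛)*64 = 8)
g*(-145 + d) = 58*(-145 + 8) = 58*(-137) = -7946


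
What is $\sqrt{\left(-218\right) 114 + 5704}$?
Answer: $2 i \sqrt{4787} \approx 138.38 i$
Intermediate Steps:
$\sqrt{\left(-218\right) 114 + 5704} = \sqrt{-24852 + 5704} = \sqrt{-19148} = 2 i \sqrt{4787}$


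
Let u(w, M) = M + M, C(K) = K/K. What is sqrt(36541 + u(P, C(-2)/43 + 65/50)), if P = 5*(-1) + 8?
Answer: 2*sqrt(422307515)/215 ≈ 191.16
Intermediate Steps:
C(K) = 1
P = 3 (P = -5 + 8 = 3)
u(w, M) = 2*M
sqrt(36541 + u(P, C(-2)/43 + 65/50)) = sqrt(36541 + 2*(1/43 + 65/50)) = sqrt(36541 + 2*(1*(1/43) + 65*(1/50))) = sqrt(36541 + 2*(1/43 + 13/10)) = sqrt(36541 + 2*(569/430)) = sqrt(36541 + 569/215) = sqrt(7856884/215) = 2*sqrt(422307515)/215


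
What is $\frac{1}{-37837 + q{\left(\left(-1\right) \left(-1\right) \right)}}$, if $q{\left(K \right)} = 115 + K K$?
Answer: $- \frac{1}{37721} \approx -2.651 \cdot 10^{-5}$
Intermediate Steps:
$q{\left(K \right)} = 115 + K^{2}$
$\frac{1}{-37837 + q{\left(\left(-1\right) \left(-1\right) \right)}} = \frac{1}{-37837 + \left(115 + \left(\left(-1\right) \left(-1\right)\right)^{2}\right)} = \frac{1}{-37837 + \left(115 + 1^{2}\right)} = \frac{1}{-37837 + \left(115 + 1\right)} = \frac{1}{-37837 + 116} = \frac{1}{-37721} = - \frac{1}{37721}$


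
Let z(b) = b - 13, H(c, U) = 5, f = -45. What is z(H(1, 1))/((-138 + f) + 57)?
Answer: 4/63 ≈ 0.063492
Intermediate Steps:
z(b) = -13 + b
z(H(1, 1))/((-138 + f) + 57) = (-13 + 5)/((-138 - 45) + 57) = -8/(-183 + 57) = -8/(-126) = -8*(-1/126) = 4/63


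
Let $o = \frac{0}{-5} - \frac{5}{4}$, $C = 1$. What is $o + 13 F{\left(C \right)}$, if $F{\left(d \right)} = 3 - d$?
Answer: $\frac{99}{4} \approx 24.75$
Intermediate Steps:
$o = - \frac{5}{4}$ ($o = 0 \left(- \frac{1}{5}\right) - \frac{5}{4} = 0 - \frac{5}{4} = - \frac{5}{4} \approx -1.25$)
$o + 13 F{\left(C \right)} = - \frac{5}{4} + 13 \left(3 - 1\right) = - \frac{5}{4} + 13 \cdot 2 = - \frac{5}{4} + 26 = \frac{99}{4}$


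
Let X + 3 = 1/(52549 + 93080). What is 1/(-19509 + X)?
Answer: -145629/2841513047 ≈ -5.1251e-5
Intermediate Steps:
X = -436886/145629 (X = -3 + 1/(52549 + 93080) = -3 + 1/145629 = -436886/145629 ≈ -3.0000)
1/(-19509 + X) = 1/(-19509 - 436886/145629) = 1/(-2841513047/145629) = -145629/2841513047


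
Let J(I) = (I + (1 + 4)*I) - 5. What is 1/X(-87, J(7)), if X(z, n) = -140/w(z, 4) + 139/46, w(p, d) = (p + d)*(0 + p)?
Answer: 332166/997279 ≈ 0.33307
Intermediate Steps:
w(p, d) = p*(d + p) (w(p, d) = (d + p)*p = p*(d + p))
J(I) = -5 + 6*I (J(I) = (I + 5*I) - 5 = 6*I - 5 = -5 + 6*I)
X(z, n) = 139/46 - 140/(z*(4 + z)) (X(z, n) = -140*1/(z*(4 + z)) + 139/46 = -140/(z*(4 + z)) + 139*(1/46) = -140/(z*(4 + z)) + 139/46 = 139/46 - 140/(z*(4 + z)))
1/X(-87, J(7)) = 1/((1/46)*(-6440 + 139*(-87)*(4 - 87))/(-87*(4 - 87))) = 1/((1/46)*(-1/87)*(-6440 + 139*(-87)*(-83))/(-83)) = 1/((1/46)*(-1/87)*(-1/83)*(-6440 + 1003719)) = 1/((1/46)*(-1/87)*(-1/83)*997279) = 1/(997279/332166) = 332166/997279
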